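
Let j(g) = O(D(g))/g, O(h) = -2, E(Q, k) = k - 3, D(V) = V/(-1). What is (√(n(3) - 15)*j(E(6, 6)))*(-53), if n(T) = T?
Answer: 212*I*√3/3 ≈ 122.4*I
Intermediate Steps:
D(V) = -V (D(V) = V*(-1) = -V)
E(Q, k) = -3 + k
j(g) = -2/g
(√(n(3) - 15)*j(E(6, 6)))*(-53) = (√(3 - 15)*(-2/(-3 + 6)))*(-53) = (√(-12)*(-2/3))*(-53) = ((2*I*√3)*(-2*⅓))*(-53) = ((2*I*√3)*(-⅔))*(-53) = -4*I*√3/3*(-53) = 212*I*√3/3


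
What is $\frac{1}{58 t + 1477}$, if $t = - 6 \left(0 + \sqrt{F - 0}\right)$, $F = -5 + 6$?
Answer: $\frac{1}{1129} \approx 0.00088574$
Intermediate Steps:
$F = 1$
$t = -6$ ($t = - 6 \left(0 + \sqrt{1 - 0}\right) = - 6 \left(0 + \sqrt{1 + 0}\right) = - 6 \left(0 + \sqrt{1}\right) = - 6 \left(0 + 1\right) = \left(-6\right) 1 = -6$)
$\frac{1}{58 t + 1477} = \frac{1}{58 \left(-6\right) + 1477} = \frac{1}{-348 + 1477} = \frac{1}{1129}$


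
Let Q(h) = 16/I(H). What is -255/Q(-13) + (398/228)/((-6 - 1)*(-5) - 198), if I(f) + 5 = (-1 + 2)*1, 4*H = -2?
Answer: 2368807/37164 ≈ 63.739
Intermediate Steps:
H = -½ (H = (¼)*(-2) = -½ ≈ -0.50000)
I(f) = -4 (I(f) = -5 + (-1 + 2)*1 = -5 + 1*1 = -5 + 1 = -4)
Q(h) = -4 (Q(h) = 16/(-4) = 16*(-¼) = -4)
-255/Q(-13) + (398/228)/((-6 - 1)*(-5) - 198) = -255/(-4) + (398/228)/((-6 - 1)*(-5) - 198) = -255*(-¼) + (398*(1/228))/(-7*(-5) - 198) = 255/4 + 199/(114*(35 - 198)) = 255/4 + (199/114)/(-163) = 255/4 + (199/114)*(-1/163) = 255/4 - 199/18582 = 2368807/37164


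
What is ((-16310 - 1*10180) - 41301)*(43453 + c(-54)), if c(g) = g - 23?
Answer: -2940502416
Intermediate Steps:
c(g) = -23 + g
((-16310 - 1*10180) - 41301)*(43453 + c(-54)) = ((-16310 - 1*10180) - 41301)*(43453 + (-23 - 54)) = ((-16310 - 10180) - 41301)*(43453 - 77) = (-26490 - 41301)*43376 = -67791*43376 = -2940502416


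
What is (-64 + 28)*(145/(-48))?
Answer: 435/4 ≈ 108.75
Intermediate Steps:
(-64 + 28)*(145/(-48)) = -5220*(-1)/48 = -36*(-145/48) = 435/4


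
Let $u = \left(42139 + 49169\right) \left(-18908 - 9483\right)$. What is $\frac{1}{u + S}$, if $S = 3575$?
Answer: $- \frac{1}{2592321853} \approx -3.8575 \cdot 10^{-10}$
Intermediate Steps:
$u = -2592325428$ ($u = 91308 \left(-28391\right) = -2592325428$)
$\frac{1}{u + S} = \frac{1}{-2592325428 + 3575} = \frac{1}{-2592321853} = - \frac{1}{2592321853}$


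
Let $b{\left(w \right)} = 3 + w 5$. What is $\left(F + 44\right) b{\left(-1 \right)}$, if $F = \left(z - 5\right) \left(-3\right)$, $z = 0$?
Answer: $-118$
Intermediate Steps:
$F = 15$ ($F = \left(0 - 5\right) \left(-3\right) = \left(-5\right) \left(-3\right) = 15$)
$b{\left(w \right)} = 3 + 5 w$
$\left(F + 44\right) b{\left(-1 \right)} = \left(15 + 44\right) \left(3 + 5 \left(-1\right)\right) = 59 \left(3 - 5\right) = 59 \left(-2\right) = -118$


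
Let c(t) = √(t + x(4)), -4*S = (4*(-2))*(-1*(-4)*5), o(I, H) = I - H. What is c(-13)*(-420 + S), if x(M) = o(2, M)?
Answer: -380*I*√15 ≈ -1471.7*I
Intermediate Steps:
x(M) = 2 - M
S = 40 (S = -4*(-2)*-1*(-4)*5/4 = -(-2)*4*5 = -(-2)*20 = -¼*(-160) = 40)
c(t) = √(-2 + t) (c(t) = √(t + (2 - 1*4)) = √(t + (2 - 4)) = √(t - 2) = √(-2 + t))
c(-13)*(-420 + S) = √(-2 - 13)*(-420 + 40) = √(-15)*(-380) = (I*√15)*(-380) = -380*I*√15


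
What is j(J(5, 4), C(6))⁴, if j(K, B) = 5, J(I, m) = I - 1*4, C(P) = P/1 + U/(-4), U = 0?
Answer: 625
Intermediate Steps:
C(P) = P (C(P) = P/1 + 0/(-4) = P*1 + 0*(-¼) = P + 0 = P)
J(I, m) = -4 + I (J(I, m) = I - 4 = -4 + I)
j(J(5, 4), C(6))⁴ = 5⁴ = 625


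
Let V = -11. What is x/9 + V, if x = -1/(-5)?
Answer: -494/45 ≈ -10.978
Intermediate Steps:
x = 1/5 (x = -1*(-1/5) = 1/5 ≈ 0.20000)
x/9 + V = (1/5)/9 - 11 = (1/5)*(1/9) - 11 = 1/45 - 11 = -494/45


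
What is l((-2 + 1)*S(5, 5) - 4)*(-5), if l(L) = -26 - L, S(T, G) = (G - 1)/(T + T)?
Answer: 108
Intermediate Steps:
S(T, G) = (-1 + G)/(2*T) (S(T, G) = (-1 + G)/((2*T)) = (-1 + G)*(1/(2*T)) = (-1 + G)/(2*T))
l((-2 + 1)*S(5, 5) - 4)*(-5) = (-26 - ((-2 + 1)*((1/2)*(-1 + 5)/5) - 4))*(-5) = (-26 - (-4/(2*5) - 4))*(-5) = (-26 - (-1*2/5 - 4))*(-5) = (-26 - (-2/5 - 4))*(-5) = (-26 - 1*(-22/5))*(-5) = (-26 + 22/5)*(-5) = -108/5*(-5) = 108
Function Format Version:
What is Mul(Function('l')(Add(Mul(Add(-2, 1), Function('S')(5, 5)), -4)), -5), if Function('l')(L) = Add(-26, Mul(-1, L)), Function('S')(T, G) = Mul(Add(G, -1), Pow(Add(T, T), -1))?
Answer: 108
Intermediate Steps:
Function('S')(T, G) = Mul(Rational(1, 2), Pow(T, -1), Add(-1, G)) (Function('S')(T, G) = Mul(Add(-1, G), Pow(Mul(2, T), -1)) = Mul(Add(-1, G), Mul(Rational(1, 2), Pow(T, -1))) = Mul(Rational(1, 2), Pow(T, -1), Add(-1, G)))
Mul(Function('l')(Add(Mul(Add(-2, 1), Function('S')(5, 5)), -4)), -5) = Mul(Add(-26, Mul(-1, Add(Mul(Add(-2, 1), Mul(Rational(1, 2), Pow(5, -1), Add(-1, 5))), -4))), -5) = Mul(Add(-26, Mul(-1, Add(Mul(-1, Mul(Rational(1, 2), Rational(1, 5), 4)), -4))), -5) = Mul(Add(-26, Mul(-1, Add(Mul(-1, Rational(2, 5)), -4))), -5) = Mul(Add(-26, Mul(-1, Add(Rational(-2, 5), -4))), -5) = Mul(Add(-26, Mul(-1, Rational(-22, 5))), -5) = Mul(Add(-26, Rational(22, 5)), -5) = Mul(Rational(-108, 5), -5) = 108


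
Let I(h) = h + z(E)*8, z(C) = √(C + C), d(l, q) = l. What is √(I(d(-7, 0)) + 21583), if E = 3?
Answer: 2*√(5394 + 2*√6) ≈ 146.95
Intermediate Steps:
z(C) = √2*√C (z(C) = √(2*C) = √2*√C)
I(h) = h + 8*√6 (I(h) = h + (√2*√3)*8 = h + √6*8 = h + 8*√6)
√(I(d(-7, 0)) + 21583) = √((-7 + 8*√6) + 21583) = √(21576 + 8*√6)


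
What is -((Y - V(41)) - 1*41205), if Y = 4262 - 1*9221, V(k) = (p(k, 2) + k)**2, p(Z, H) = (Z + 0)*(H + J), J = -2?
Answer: 47845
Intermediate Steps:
p(Z, H) = Z*(-2 + H) (p(Z, H) = (Z + 0)*(H - 2) = Z*(-2 + H))
V(k) = k**2 (V(k) = (k*(-2 + 2) + k)**2 = (k*0 + k)**2 = (0 + k)**2 = k**2)
Y = -4959 (Y = 4262 - 9221 = -4959)
-((Y - V(41)) - 1*41205) = -((-4959 - 1*41**2) - 1*41205) = -((-4959 - 1*1681) - 41205) = -((-4959 - 1681) - 41205) = -(-6640 - 41205) = -1*(-47845) = 47845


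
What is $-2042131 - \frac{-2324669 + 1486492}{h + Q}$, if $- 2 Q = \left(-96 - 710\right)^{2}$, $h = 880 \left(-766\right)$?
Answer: $- \frac{2039881409815}{998898} \approx -2.0421 \cdot 10^{6}$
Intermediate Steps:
$h = -674080$
$Q = -324818$ ($Q = - \frac{\left(-96 - 710\right)^{2}}{2} = - \frac{\left(-806\right)^{2}}{2} = \left(- \frac{1}{2}\right) 649636 = -324818$)
$-2042131 - \frac{-2324669 + 1486492}{h + Q} = -2042131 - \frac{-2324669 + 1486492}{-674080 - 324818} = -2042131 - - \frac{838177}{-998898} = -2042131 - \left(-838177\right) \left(- \frac{1}{998898}\right) = -2042131 - \frac{838177}{998898} = - \frac{2039881409815}{998898}$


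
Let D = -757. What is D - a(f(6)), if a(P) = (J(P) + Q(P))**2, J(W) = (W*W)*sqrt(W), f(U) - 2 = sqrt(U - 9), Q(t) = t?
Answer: -757 - (2 + (2 + I*sqrt(3))**(5/2) + I*sqrt(3))**2 ≈ -591.8 + 10.613*I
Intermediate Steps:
f(U) = 2 + sqrt(-9 + U) (f(U) = 2 + sqrt(U - 9) = 2 + sqrt(-9 + U))
J(W) = W**(5/2) (J(W) = W**2*sqrt(W) = W**(5/2))
a(P) = (P + P**(5/2))**2 (a(P) = (P**(5/2) + P)**2 = (P + P**(5/2))**2)
D - a(f(6)) = -757 - ((2 + sqrt(-9 + 6)) + (2 + sqrt(-9 + 6))**(5/2))**2 = -757 - ((2 + sqrt(-3)) + (2 + sqrt(-3))**(5/2))**2 = -757 - ((2 + I*sqrt(3)) + (2 + I*sqrt(3))**(5/2))**2 = -757 - (2 + (2 + I*sqrt(3))**(5/2) + I*sqrt(3))**2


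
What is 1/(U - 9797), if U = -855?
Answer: -1/10652 ≈ -9.3879e-5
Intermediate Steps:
1/(U - 9797) = 1/(-855 - 9797) = 1/(-10652) = -1/10652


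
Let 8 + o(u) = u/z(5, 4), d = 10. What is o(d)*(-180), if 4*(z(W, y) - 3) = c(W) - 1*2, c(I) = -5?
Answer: 0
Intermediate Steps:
z(W, y) = 5/4 (z(W, y) = 3 + (-5 - 1*2)/4 = 3 + (-5 - 2)/4 = 3 + (¼)*(-7) = 3 - 7/4 = 5/4)
o(u) = -8 + 4*u/5 (o(u) = -8 + u/(5/4) = -8 + u*(⅘) = -8 + 4*u/5)
o(d)*(-180) = (-8 + (⅘)*10)*(-180) = (-8 + 8)*(-180) = 0*(-180) = 0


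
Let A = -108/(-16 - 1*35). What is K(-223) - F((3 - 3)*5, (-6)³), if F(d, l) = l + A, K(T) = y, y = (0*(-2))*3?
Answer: 3636/17 ≈ 213.88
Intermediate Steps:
A = 36/17 (A = -108/(-16 - 35) = -108/(-51) = -108*(-1/51) = 36/17 ≈ 2.1176)
y = 0 (y = 0*3 = 0)
K(T) = 0
F(d, l) = 36/17 + l (F(d, l) = l + 36/17 = 36/17 + l)
K(-223) - F((3 - 3)*5, (-6)³) = 0 - (36/17 + (-6)³) = 0 - (36/17 - 216) = 0 - 1*(-3636/17) = 0 + 3636/17 = 3636/17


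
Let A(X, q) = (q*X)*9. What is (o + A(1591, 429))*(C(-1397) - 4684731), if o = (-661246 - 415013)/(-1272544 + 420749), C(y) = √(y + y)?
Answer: -24512624673944756724/851795 + 5232450843804*I*√2794/851795 ≈ -2.8778e+13 + 3.247e+8*I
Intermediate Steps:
C(y) = √2*√y (C(y) = √(2*y) = √2*√y)
o = 1076259/851795 (o = -1076259/(-851795) = -1076259*(-1/851795) = 1076259/851795 ≈ 1.2635)
A(X, q) = 9*X*q (A(X, q) = (X*q)*9 = 9*X*q)
(o + A(1591, 429))*(C(-1397) - 4684731) = (1076259/851795 + 9*1591*429)*(√2*√(-1397) - 4684731) = (1076259/851795 + 6142851)*(√2*(I*√1397) - 4684731) = 5232450843804*(I*√2794 - 4684731)/851795 = 5232450843804*(-4684731 + I*√2794)/851795 = -24512624673944756724/851795 + 5232450843804*I*√2794/851795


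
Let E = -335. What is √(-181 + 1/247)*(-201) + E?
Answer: -335 - 201*I*√11042382/247 ≈ -335.0 - 2704.1*I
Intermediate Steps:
√(-181 + 1/247)*(-201) + E = √(-181 + 1/247)*(-201) - 335 = √(-44706/247)*(-201) - 335 = (I*√11042382/247)*(-201) - 335 = -201*I*√11042382/247 - 335 = -335 - 201*I*√11042382/247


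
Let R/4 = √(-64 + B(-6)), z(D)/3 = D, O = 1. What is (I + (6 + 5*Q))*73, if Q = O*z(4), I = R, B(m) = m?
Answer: 4818 + 292*I*√70 ≈ 4818.0 + 2443.0*I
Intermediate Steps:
z(D) = 3*D
R = 4*I*√70 (R = 4*√(-64 - 6) = 4*√(-70) = 4*(I*√70) = 4*I*√70 ≈ 33.466*I)
I = 4*I*√70 ≈ 33.466*I
Q = 12 (Q = 1*(3*4) = 1*12 = 12)
(I + (6 + 5*Q))*73 = (4*I*√70 + (6 + 5*12))*73 = (4*I*√70 + (6 + 60))*73 = (4*I*√70 + 66)*73 = (66 + 4*I*√70)*73 = 4818 + 292*I*√70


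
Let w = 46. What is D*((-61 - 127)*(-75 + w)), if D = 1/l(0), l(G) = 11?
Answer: 5452/11 ≈ 495.64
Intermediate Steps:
D = 1/11 ≈ 0.090909
D*((-61 - 127)*(-75 + w)) = ((-61 - 127)*(-75 + 46))/11 = (-188*(-29))/11 = (1/11)*5452 = 5452/11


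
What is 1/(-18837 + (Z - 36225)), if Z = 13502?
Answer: -1/41560 ≈ -2.4062e-5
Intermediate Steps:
1/(-18837 + (Z - 36225)) = 1/(-18837 + (13502 - 36225)) = 1/(-18837 - 22723) = 1/(-41560) = -1/41560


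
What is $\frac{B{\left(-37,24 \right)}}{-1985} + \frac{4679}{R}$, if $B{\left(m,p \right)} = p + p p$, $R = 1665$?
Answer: $\frac{1657763}{661005} \approx 2.5079$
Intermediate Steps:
$B{\left(m,p \right)} = p + p^{2}$
$\frac{B{\left(-37,24 \right)}}{-1985} + \frac{4679}{R} = \frac{24 \left(1 + 24\right)}{-1985} + \frac{4679}{1665} = 24 \cdot 25 \left(- \frac{1}{1985}\right) + 4679 \cdot \frac{1}{1665} = 600 \left(- \frac{1}{1985}\right) + \frac{4679}{1665} = - \frac{120}{397} + \frac{4679}{1665} = \frac{1657763}{661005}$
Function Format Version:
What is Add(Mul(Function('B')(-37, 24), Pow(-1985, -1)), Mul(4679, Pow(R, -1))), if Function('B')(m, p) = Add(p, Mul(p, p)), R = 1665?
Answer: Rational(1657763, 661005) ≈ 2.5079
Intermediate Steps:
Function('B')(m, p) = Add(p, Pow(p, 2))
Add(Mul(Function('B')(-37, 24), Pow(-1985, -1)), Mul(4679, Pow(R, -1))) = Add(Mul(Mul(24, Add(1, 24)), Pow(-1985, -1)), Mul(4679, Pow(1665, -1))) = Add(Mul(Mul(24, 25), Rational(-1, 1985)), Mul(4679, Rational(1, 1665))) = Add(Mul(600, Rational(-1, 1985)), Rational(4679, 1665)) = Add(Rational(-120, 397), Rational(4679, 1665)) = Rational(1657763, 661005)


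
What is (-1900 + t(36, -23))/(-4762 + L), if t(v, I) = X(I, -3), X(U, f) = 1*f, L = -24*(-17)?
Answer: 1903/4354 ≈ 0.43707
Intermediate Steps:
L = 408
X(U, f) = f
t(v, I) = -3
(-1900 + t(36, -23))/(-4762 + L) = (-1900 - 3)/(-4762 + 408) = -1903/(-4354) = -1903*(-1/4354) = 1903/4354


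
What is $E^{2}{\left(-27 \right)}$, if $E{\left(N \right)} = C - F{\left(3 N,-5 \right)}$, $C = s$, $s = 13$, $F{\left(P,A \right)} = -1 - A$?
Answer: $81$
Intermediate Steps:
$C = 13$
$E{\left(N \right)} = 9$ ($E{\left(N \right)} = 13 - \left(-1 - -5\right) = 13 - \left(-1 + 5\right) = 13 - 4 = 9$)
$E^{2}{\left(-27 \right)} = 9^{2} = 81$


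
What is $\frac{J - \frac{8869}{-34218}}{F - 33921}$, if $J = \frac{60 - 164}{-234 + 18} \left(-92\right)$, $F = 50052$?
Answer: $- \frac{4520585}{1655911674} \approx -0.00273$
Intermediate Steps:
$J = - \frac{1196}{27}$ ($J = - \frac{104}{-216} \left(-92\right) = \left(-104\right) \left(- \frac{1}{216}\right) \left(-92\right) = \frac{13}{27} \left(-92\right) = - \frac{1196}{27} \approx -44.296$)
$\frac{J - \frac{8869}{-34218}}{F - 33921} = \frac{- \frac{1196}{27} - \frac{8869}{-34218}}{50052 - 33921} = \frac{- \frac{1196}{27} - - \frac{8869}{34218}}{16131} = \left(- \frac{1196}{27} + \frac{8869}{34218}\right) \frac{1}{16131} = \left(- \frac{4520585}{102654}\right) \frac{1}{16131} = - \frac{4520585}{1655911674}$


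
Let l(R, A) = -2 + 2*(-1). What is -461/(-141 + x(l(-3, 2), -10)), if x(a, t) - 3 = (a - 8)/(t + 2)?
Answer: 922/273 ≈ 3.3773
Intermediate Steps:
l(R, A) = -4 (l(R, A) = -2 - 2 = -4)
x(a, t) = 3 + (-8 + a)/(2 + t) (x(a, t) = 3 + (a - 8)/(t + 2) = 3 + (-8 + a)/(2 + t))
-461/(-141 + x(l(-3, 2), -10)) = -461/(-141 + (-2 - 4 + 3*(-10))/(2 - 10)) = -461/(-141 + (-2 - 4 - 30)/(-8)) = -461/(-141 - ⅛*(-36)) = -461/(-141 + 9/2) = -461/(-273/2) = -461*(-2/273) = 922/273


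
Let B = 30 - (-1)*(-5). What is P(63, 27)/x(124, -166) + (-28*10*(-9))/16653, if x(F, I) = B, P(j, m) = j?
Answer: 52959/19825 ≈ 2.6713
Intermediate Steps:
B = 25 (B = 30 - 1*5 = 30 - 5 = 25)
x(F, I) = 25
P(63, 27)/x(124, -166) + (-28*10*(-9))/16653 = 63/25 + (-28*10*(-9))/16653 = 63*(1/25) - 280*(-9)*(1/16653) = 63/25 + 2520*(1/16653) = 63/25 + 120/793 = 52959/19825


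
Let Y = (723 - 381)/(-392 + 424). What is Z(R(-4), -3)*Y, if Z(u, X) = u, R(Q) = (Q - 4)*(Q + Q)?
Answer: 684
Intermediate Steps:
R(Q) = 2*Q*(-4 + Q) (R(Q) = (-4 + Q)*(2*Q) = 2*Q*(-4 + Q))
Y = 171/16 (Y = 342/32 = 342*(1/32) = 171/16 ≈ 10.688)
Z(R(-4), -3)*Y = (2*(-4)*(-4 - 4))*(171/16) = (2*(-4)*(-8))*(171/16) = 64*(171/16) = 684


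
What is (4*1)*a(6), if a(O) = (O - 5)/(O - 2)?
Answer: 1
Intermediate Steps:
a(O) = (-5 + O)/(-2 + O)
(4*1)*a(6) = (4*1)*((-5 + 6)/(-2 + 6)) = 4*(1/4) = 4*((¼)*1) = 4*(¼) = 1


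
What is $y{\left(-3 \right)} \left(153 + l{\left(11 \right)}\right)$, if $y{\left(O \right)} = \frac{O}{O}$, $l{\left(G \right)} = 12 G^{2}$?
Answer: $1605$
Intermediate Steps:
$y{\left(O \right)} = 1$
$y{\left(-3 \right)} \left(153 + l{\left(11 \right)}\right) = 1 \left(153 + 12 \cdot 11^{2}\right) = 1 \left(153 + 12 \cdot 121\right) = 1 \left(153 + 1452\right) = 1 \cdot 1605 = 1605$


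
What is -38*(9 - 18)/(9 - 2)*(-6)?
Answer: -2052/7 ≈ -293.14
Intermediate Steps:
-38*(9 - 18)/(9 - 2)*(-6) = -(-342)/7*(-6) = -38*(-9/7)*(-6) = (342/7)*(-6) = -2052/7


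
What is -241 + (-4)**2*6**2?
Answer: 335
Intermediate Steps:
-241 + (-4)**2*6**2 = -241 + 16*36 = -241 + 576 = 335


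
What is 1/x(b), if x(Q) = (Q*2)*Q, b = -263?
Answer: 1/138338 ≈ 7.2287e-6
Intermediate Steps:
x(Q) = 2*Q² (x(Q) = (2*Q)*Q = 2*Q²)
1/x(b) = 1/(2*(-263)²) = 1/(2*69169) = 1/138338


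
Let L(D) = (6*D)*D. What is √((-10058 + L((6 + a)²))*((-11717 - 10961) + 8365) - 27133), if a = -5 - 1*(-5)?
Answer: √32635133 ≈ 5712.7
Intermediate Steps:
a = 0 (a = -5 + 5 = 0)
L(D) = 6*D²
√((-10058 + L((6 + a)²))*((-11717 - 10961) + 8365) - 27133) = √((-10058 + 6*((6 + 0)²)²)*((-11717 - 10961) + 8365) - 27133) = √((-10058 + 6*(6²)²)*(-22678 + 8365) - 27133) = √((-10058 + 6*36²)*(-14313) - 27133) = √((-10058 + 6*1296)*(-14313) - 27133) = √((-10058 + 7776)*(-14313) - 27133) = √(-2282*(-14313) - 27133) = √(32662266 - 27133) = √32635133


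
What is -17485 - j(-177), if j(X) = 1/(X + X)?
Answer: -6189689/354 ≈ -17485.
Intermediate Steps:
j(X) = 1/(2*X)
-17485 - j(-177) = -17485 - 1/(2*(-177)) = -17485 - (-1)/(2*177) = -17485 - 1*(-1/354) = -17485 + 1/354 = -6189689/354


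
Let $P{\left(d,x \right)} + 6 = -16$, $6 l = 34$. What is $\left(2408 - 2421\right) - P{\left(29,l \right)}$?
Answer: $9$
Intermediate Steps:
$l = \frac{17}{3}$ ($l = \frac{1}{6} \cdot 34 = \frac{17}{3} \approx 5.6667$)
$P{\left(d,x \right)} = -22$ ($P{\left(d,x \right)} = -6 - 16 = -22$)
$\left(2408 - 2421\right) - P{\left(29,l \right)} = \left(2408 - 2421\right) - -22 = \left(2408 - 2421\right) + 22 = -13 + 22 = 9$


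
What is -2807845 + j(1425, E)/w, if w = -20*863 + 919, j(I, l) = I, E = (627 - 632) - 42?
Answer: -15294332190/5447 ≈ -2.8078e+6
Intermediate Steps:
E = -47 (E = -5 - 42 = -47)
w = -16341 (w = -17260 + 919 = -16341)
-2807845 + j(1425, E)/w = -2807845 + 1425/(-16341) = -2807845 + 1425*(-1/16341) = -2807845 - 475/5447 = -15294332190/5447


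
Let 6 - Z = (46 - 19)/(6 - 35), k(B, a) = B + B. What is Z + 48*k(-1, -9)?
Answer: -2583/29 ≈ -89.069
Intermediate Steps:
k(B, a) = 2*B
Z = 201/29 (Z = 6 - (46 - 19)/(6 - 35) = 6 - 27/(-29) = 6 - 27*(-1)/29 = 6 - 1*(-27/29) = 6 + 27/29 = 201/29 ≈ 6.9310)
Z + 48*k(-1, -9) = 201/29 + 48*(2*(-1)) = 201/29 + 48*(-2) = 201/29 - 96 = -2583/29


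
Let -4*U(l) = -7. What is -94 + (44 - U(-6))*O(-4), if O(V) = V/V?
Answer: -207/4 ≈ -51.750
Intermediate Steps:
O(V) = 1
U(l) = 7/4 (U(l) = -1/4*(-7) = 7/4)
-94 + (44 - U(-6))*O(-4) = -94 + (44 - 1*7/4)*1 = -94 + (44 - 7/4)*1 = -94 + (169/4)*1 = -94 + 169/4 = -207/4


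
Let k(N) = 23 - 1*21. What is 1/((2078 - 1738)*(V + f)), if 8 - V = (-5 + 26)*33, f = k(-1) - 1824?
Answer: -1/852380 ≈ -1.1732e-6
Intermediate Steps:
k(N) = 2 (k(N) = 23 - 21 = 2)
f = -1822 (f = 2 - 1824 = -1822)
V = -685 (V = 8 - (-5 + 26)*33 = 8 - 21*33 = 8 - 1*693 = 8 - 693 = -685)
1/((2078 - 1738)*(V + f)) = 1/((2078 - 1738)*(-685 - 1822)) = 1/(340*(-2507)) = 1/(-852380) = -1/852380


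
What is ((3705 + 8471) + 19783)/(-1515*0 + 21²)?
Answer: 3551/49 ≈ 72.469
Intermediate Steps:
((3705 + 8471) + 19783)/(-1515*0 + 21²) = (12176 + 19783)/(0 + 441) = 31959/441 = 31959*(1/441) = 3551/49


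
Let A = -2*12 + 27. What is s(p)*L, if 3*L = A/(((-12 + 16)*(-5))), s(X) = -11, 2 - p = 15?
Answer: 11/20 ≈ 0.55000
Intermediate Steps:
p = -13 (p = 2 - 1*15 = 2 - 15 = -13)
A = 3 (A = -24 + 27 = 3)
L = -1/20 (L = (3/(((-12 + 16)*(-5))))/3 = (3/((4*(-5))))/3 = (3/(-20))/3 = (3*(-1/20))/3 = (⅓)*(-3/20) = -1/20 ≈ -0.050000)
s(p)*L = -11*(-1/20) = 11/20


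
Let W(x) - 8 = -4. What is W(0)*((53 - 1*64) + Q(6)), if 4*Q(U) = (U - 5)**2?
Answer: -43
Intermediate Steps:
Q(U) = (-5 + U)**2/4 (Q(U) = (U - 5)**2/4 = (-5 + U)**2/4)
W(x) = 4 (W(x) = 8 - 4 = 4)
W(0)*((53 - 1*64) + Q(6)) = 4*((53 - 1*64) + (-5 + 6)**2/4) = 4*((53 - 64) + (1/4)*1**2) = 4*(-11 + (1/4)*1) = 4*(-11 + 1/4) = 4*(-43/4) = -43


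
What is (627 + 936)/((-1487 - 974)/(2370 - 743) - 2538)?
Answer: -2543001/4131787 ≈ -0.61547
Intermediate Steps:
(627 + 936)/((-1487 - 974)/(2370 - 743) - 2538) = 1563/(-2461/1627 - 2538) = 1563/(-4131787/1627) = 1563*(-1627/4131787) = -2543001/4131787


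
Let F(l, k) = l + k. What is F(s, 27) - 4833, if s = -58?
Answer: -4864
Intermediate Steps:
F(l, k) = k + l
F(s, 27) - 4833 = (27 - 58) - 4833 = -31 - 4833 = -4864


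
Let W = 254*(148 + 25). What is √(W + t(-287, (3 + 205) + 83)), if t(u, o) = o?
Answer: √44233 ≈ 210.32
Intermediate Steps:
W = 43942 (W = 254*173 = 43942)
√(W + t(-287, (3 + 205) + 83)) = √(43942 + ((3 + 205) + 83)) = √(43942 + (208 + 83)) = √(43942 + 291) = √44233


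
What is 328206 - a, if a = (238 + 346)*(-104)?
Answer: 388942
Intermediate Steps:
a = -60736 (a = 584*(-104) = -60736)
328206 - a = 328206 - 1*(-60736) = 328206 + 60736 = 388942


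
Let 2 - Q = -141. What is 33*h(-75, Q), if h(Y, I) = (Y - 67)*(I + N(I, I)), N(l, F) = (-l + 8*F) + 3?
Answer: -5374842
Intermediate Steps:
Q = 143 (Q = 2 - 1*(-141) = 2 + 141 = 143)
N(l, F) = 3 - l + 8*F
h(Y, I) = (-67 + Y)*(3 + 8*I) (h(Y, I) = (Y - 67)*(I + (3 - I + 8*I)) = (-67 + Y)*(I + (3 + 7*I)) = (-67 + Y)*(3 + 8*I))
33*h(-75, Q) = 33*(-201 - 536*143 + 3*(-75) + 8*143*(-75)) = 33*(-201 - 76648 - 225 - 85800) = 33*(-162874) = -5374842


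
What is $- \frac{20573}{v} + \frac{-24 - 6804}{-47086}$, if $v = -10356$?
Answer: $\frac{519705523}{243811308} \approx 2.1316$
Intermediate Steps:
$- \frac{20573}{v} + \frac{-24 - 6804}{-47086} = - \frac{20573}{-10356} + \frac{-24 - 6804}{-47086} = \left(-20573\right) \left(- \frac{1}{10356}\right) + \left(-24 - 6804\right) \left(- \frac{1}{47086}\right) = \frac{20573}{10356} - - \frac{3414}{23543} = \frac{20573}{10356} + \frac{3414}{23543} = \frac{519705523}{243811308}$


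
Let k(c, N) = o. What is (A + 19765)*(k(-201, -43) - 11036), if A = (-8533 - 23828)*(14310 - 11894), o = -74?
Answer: 868406606210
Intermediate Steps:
A = -78184176 (A = -32361*2416 = -78184176)
k(c, N) = -74
(A + 19765)*(k(-201, -43) - 11036) = (-78184176 + 19765)*(-74 - 11036) = -78164411*(-11110) = 868406606210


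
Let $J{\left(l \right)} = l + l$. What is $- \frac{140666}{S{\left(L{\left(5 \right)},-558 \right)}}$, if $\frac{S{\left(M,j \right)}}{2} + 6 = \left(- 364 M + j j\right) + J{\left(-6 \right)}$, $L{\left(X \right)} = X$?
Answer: $- \frac{70333}{309526} \approx -0.22723$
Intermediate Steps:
$J{\left(l \right)} = 2 l$
$S{\left(M,j \right)} = -36 - 728 M + 2 j^{2}$ ($S{\left(M,j \right)} = -12 + 2 \left(\left(- 364 M + j j\right) + 2 \left(-6\right)\right) = -12 + 2 \left(\left(- 364 M + j^{2}\right) - 12\right) = -12 + 2 \left(\left(j^{2} - 364 M\right) - 12\right) = -12 + 2 \left(-12 + j^{2} - 364 M\right) = -12 - \left(24 - 2 j^{2} + 728 M\right) = -36 - 728 M + 2 j^{2}$)
$- \frac{140666}{S{\left(L{\left(5 \right)},-558 \right)}} = - \frac{140666}{-36 - 3640 + 2 \left(-558\right)^{2}} = - \frac{140666}{-36 - 3640 + 2 \cdot 311364} = - \frac{140666}{-36 - 3640 + 622728} = - \frac{140666}{619052} = \left(-140666\right) \frac{1}{619052} = - \frac{70333}{309526}$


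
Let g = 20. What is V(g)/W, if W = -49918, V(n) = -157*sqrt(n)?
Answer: 157*sqrt(5)/24959 ≈ 0.014066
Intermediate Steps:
V(g)/W = -314*sqrt(5)/(-49918) = -314*sqrt(5)*(-1/49918) = 157*sqrt(5)/24959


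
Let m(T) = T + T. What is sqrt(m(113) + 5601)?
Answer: sqrt(5827) ≈ 76.335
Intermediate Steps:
m(T) = 2*T
sqrt(m(113) + 5601) = sqrt(2*113 + 5601) = sqrt(226 + 5601) = sqrt(5827)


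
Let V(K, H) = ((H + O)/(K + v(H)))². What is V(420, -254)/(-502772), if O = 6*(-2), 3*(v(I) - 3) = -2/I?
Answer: -2567752929/3264729229582928 ≈ -7.8651e-7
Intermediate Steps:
v(I) = 3 - 2/(3*I) (v(I) = 3 + (-2/I)/3 = 3 - 2/(3*I))
O = -12
V(K, H) = (-12 + H)²/(3 + K - 2/(3*H))² (V(K, H) = ((H - 12)/(K + (3 - 2/(3*H))))² = ((-12 + H)/(3 + K - 2/(3*H)))² = (-12 + H)²/(3 + K - 2/(3*H))²)
V(420, -254)/(-502772) = (9*(-254)²*(-12 - 254)²/(-2 + 9*(-254) + 3*(-254)*420)²)/(-502772) = (9*64516*(-266)²/(-2 - 2286 - 320040)²)*(-1/502772) = (9*64516*70756/(-322328)²)*(-1/502772) = (9*64516*70756*(1/103895339584))*(-1/502772) = (2567752929/6493458724)*(-1/502772) = -2567752929/3264729229582928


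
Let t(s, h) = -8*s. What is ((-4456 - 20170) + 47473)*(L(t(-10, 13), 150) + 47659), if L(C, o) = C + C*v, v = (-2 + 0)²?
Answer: 1098003973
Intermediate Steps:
v = 4 (v = (-2)² = 4)
L(C, o) = 5*C (L(C, o) = C + C*4 = C + 4*C = 5*C)
((-4456 - 20170) + 47473)*(L(t(-10, 13), 150) + 47659) = ((-4456 - 20170) + 47473)*(5*(-8*(-10)) + 47659) = (-24626 + 47473)*(5*80 + 47659) = 22847*(400 + 47659) = 22847*48059 = 1098003973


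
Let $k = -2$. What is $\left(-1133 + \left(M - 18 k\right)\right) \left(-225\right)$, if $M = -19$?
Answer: $251100$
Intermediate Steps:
$\left(-1133 + \left(M - 18 k\right)\right) \left(-225\right) = \left(-1133 - -17\right) \left(-225\right) = \left(-1133 + \left(-19 + 36\right)\right) \left(-225\right) = \left(-1133 + 17\right) \left(-225\right) = \left(-1116\right) \left(-225\right) = 251100$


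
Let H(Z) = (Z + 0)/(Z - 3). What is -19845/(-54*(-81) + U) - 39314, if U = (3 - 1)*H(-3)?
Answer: -4914817/125 ≈ -39319.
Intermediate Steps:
H(Z) = Z/(-3 + Z)
U = 1 (U = (3 - 1)*(-3/(-3 - 3)) = 2*(-3/(-6)) = 2*(-3*(-⅙)) = 2*(½) = 1)
-19845/(-54*(-81) + U) - 39314 = -19845/(-54*(-81) + 1) - 39314 = -19845/(4374 + 1) - 39314 = -19845/4375 - 39314 = -19845*1/4375 - 39314 = -567/125 - 39314 = -4914817/125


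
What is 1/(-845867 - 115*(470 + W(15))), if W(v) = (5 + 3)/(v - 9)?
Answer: -3/2700211 ≈ -1.1110e-6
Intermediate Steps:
W(v) = 8/(-9 + v)
1/(-845867 - 115*(470 + W(15))) = 1/(-845867 - 115*(470 + 8/(-9 + 15))) = 1/(-845867 - 115*(470 + 8/6)) = 1/(-845867 - 115*(470 + 8*(⅙))) = 1/(-845867 - 115*(470 + 4/3)) = 1/(-845867 - 115*1414/3) = 1/(-845867 - 162610/3) = 1/(-2700211/3) = -3/2700211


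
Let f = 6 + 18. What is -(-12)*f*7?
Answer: 2016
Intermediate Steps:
f = 24
-(-12)*f*7 = -(-12)*24*7 = -12*(-24)*7 = 288*7 = 2016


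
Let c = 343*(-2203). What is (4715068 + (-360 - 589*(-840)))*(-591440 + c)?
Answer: -7017512849292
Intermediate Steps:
c = -755629
(4715068 + (-360 - 589*(-840)))*(-591440 + c) = (4715068 + (-360 - 589*(-840)))*(-591440 - 755629) = (4715068 + (-360 + 494760))*(-1347069) = (4715068 + 494400)*(-1347069) = 5209468*(-1347069) = -7017512849292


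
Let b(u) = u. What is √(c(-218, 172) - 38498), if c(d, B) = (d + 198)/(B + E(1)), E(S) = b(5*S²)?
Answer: I*√1206107382/177 ≈ 196.21*I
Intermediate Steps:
E(S) = 5*S²
c(d, B) = (198 + d)/(5 + B) (c(d, B) = (d + 198)/(B + 5*1²) = (198 + d)/(B + 5*1) = (198 + d)/(B + 5) = (198 + d)/(5 + B))
√(c(-218, 172) - 38498) = √((198 - 218)/(5 + 172) - 38498) = √(-20/177 - 38498) = √(-6814166/177) = I*√1206107382/177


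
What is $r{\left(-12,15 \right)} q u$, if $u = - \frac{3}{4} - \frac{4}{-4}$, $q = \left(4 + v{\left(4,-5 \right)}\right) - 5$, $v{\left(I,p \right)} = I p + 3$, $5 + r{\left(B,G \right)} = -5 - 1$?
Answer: $\frac{99}{2} \approx 49.5$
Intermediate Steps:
$r{\left(B,G \right)} = -11$ ($r{\left(B,G \right)} = -5 - 6 = -11$)
$v{\left(I,p \right)} = 3 + I p$
$q = -18$ ($q = \left(4 + \left(3 + 4 \left(-5\right)\right)\right) - 5 = \left(4 + \left(3 - 20\right)\right) - 5 = \left(4 - 17\right) - 5 = -13 - 5 = -18$)
$u = \frac{1}{4}$ ($u = \left(-3\right) \frac{1}{4} - -1 = - \frac{3}{4} + 1 = \frac{1}{4} \approx 0.25$)
$r{\left(-12,15 \right)} q u = - 11 \left(\left(-18\right) \frac{1}{4}\right) = \left(-11\right) \left(- \frac{9}{2}\right) = \frac{99}{2}$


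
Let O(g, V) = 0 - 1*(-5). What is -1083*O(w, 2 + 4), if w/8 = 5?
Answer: -5415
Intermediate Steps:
w = 40 (w = 8*5 = 40)
O(g, V) = 5 (O(g, V) = 0 + 5 = 5)
-1083*O(w, 2 + 4) = -1083*5 = -5415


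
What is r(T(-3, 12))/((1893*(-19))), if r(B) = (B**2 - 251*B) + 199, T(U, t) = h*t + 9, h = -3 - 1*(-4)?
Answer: 4631/35967 ≈ 0.12876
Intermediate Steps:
h = 1 (h = -3 + 4 = 1)
T(U, t) = 9 + t (T(U, t) = 1*t + 9 = t + 9 = 9 + t)
r(B) = 199 + B**2 - 251*B
r(T(-3, 12))/((1893*(-19))) = (199 + (9 + 12)**2 - 251*(9 + 12))/((1893*(-19))) = (199 + 21**2 - 251*21)/(-35967) = (199 + 441 - 5271)*(-1/35967) = -4631*(-1/35967) = 4631/35967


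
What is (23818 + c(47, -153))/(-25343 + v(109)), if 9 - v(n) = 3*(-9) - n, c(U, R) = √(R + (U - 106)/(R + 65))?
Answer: -11909/12599 - I*√294910/1108712 ≈ -0.94523 - 0.00048981*I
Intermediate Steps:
c(U, R) = √(R + (-106 + U)/(65 + R))
v(n) = 36 + n (v(n) = 9 - (3*(-9) - n) = 9 - (-27 - n) = 9 + (27 + n) = 36 + n)
(23818 + c(47, -153))/(-25343 + v(109)) = (23818 + √((-106 + 47 - 153*(65 - 153))/(65 - 153)))/(-25343 + (36 + 109)) = (23818 + √((-106 + 47 - 153*(-88))/(-88)))/(-25343 + 145) = (23818 + √(-(-106 + 47 + 13464)/88))/(-25198) = (23818 + √(-1/88*13405))*(-1/25198) = (23818 + √(-13405/88))*(-1/25198) = (23818 + I*√294910/44)*(-1/25198) = -11909/12599 - I*√294910/1108712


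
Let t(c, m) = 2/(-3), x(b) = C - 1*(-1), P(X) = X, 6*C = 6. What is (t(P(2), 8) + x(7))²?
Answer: 16/9 ≈ 1.7778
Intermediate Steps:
C = 1 (C = (⅙)*6 = 1)
x(b) = 2 (x(b) = 1 - 1*(-1) = 1 + 1 = 2)
t(c, m) = -⅔ (t(c, m) = 2*(-⅓) = -⅔)
(t(P(2), 8) + x(7))² = (-⅔ + 2)² = (4/3)² = 16/9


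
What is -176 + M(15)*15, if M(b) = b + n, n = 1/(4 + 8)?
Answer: 201/4 ≈ 50.250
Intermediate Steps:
n = 1/12 ≈ 0.083333
M(b) = 1/12 + b (M(b) = b + 1/12 = 1/12 + b)
-176 + M(15)*15 = -176 + (1/12 + 15)*15 = -176 + (181/12)*15 = -176 + 905/4 = 201/4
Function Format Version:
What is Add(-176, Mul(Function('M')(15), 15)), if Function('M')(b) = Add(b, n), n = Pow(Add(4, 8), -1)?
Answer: Rational(201, 4) ≈ 50.250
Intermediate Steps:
n = Rational(1, 12) (n = Pow(12, -1) = Rational(1, 12) ≈ 0.083333)
Function('M')(b) = Add(Rational(1, 12), b) (Function('M')(b) = Add(b, Rational(1, 12)) = Add(Rational(1, 12), b))
Add(-176, Mul(Function('M')(15), 15)) = Add(-176, Mul(Add(Rational(1, 12), 15), 15)) = Add(-176, Mul(Rational(181, 12), 15)) = Add(-176, Rational(905, 4)) = Rational(201, 4)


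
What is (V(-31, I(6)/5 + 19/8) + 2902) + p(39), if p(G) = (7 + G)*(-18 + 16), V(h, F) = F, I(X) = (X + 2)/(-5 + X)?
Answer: 112559/40 ≈ 2814.0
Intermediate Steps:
I(X) = (2 + X)/(-5 + X)
p(G) = -14 - 2*G (p(G) = (7 + G)*(-2) = -14 - 2*G)
(V(-31, I(6)/5 + 19/8) + 2902) + p(39) = ((((2 + 6)/(-5 + 6))/5 + 19/8) + 2902) + (-14 - 2*39) = (((8/1)*(⅕) + 19*(⅛)) + 2902) + (-14 - 78) = (((1*8)*(⅕) + 19/8) + 2902) - 92 = ((8*(⅕) + 19/8) + 2902) - 92 = ((8/5 + 19/8) + 2902) - 92 = (159/40 + 2902) - 92 = 116239/40 - 92 = 112559/40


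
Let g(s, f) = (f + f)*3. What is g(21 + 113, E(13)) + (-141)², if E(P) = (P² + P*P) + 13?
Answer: 21987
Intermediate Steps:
E(P) = 13 + 2*P² (E(P) = (P² + P²) + 13 = 2*P² + 13 = 13 + 2*P²)
g(s, f) = 6*f (g(s, f) = (2*f)*3 = 6*f)
g(21 + 113, E(13)) + (-141)² = 6*(13 + 2*13²) + (-141)² = 6*(13 + 2*169) + 19881 = 6*(13 + 338) + 19881 = 6*351 + 19881 = 2106 + 19881 = 21987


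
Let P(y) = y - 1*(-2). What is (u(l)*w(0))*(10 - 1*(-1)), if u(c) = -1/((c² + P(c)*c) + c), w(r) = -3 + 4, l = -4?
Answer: -11/20 ≈ -0.55000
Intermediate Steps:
w(r) = 1
P(y) = 2 + y (P(y) = y + 2 = 2 + y)
u(c) = -1/(c + c² + c*(2 + c)) (u(c) = -1/((c² + (2 + c)*c) + c) = -1/((c² + c*(2 + c)) + c) = -1/(c + c² + c*(2 + c)))
(u(l)*w(0))*(10 - 1*(-1)) = (-1/(-4*(3 + 2*(-4)))*1)*(10 - 1*(-1)) = (-1*(-¼)/(3 - 8)*1)*(10 + 1) = (-1*(-¼)/(-5)*1)*11 = (-1*(-¼)*(-⅕)*1)*11 = -1/20*1*11 = -1/20*11 = -11/20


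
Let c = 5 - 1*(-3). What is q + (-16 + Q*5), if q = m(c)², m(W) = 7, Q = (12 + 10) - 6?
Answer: 113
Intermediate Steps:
Q = 16 (Q = 22 - 6 = 16)
c = 8 (c = 5 + 3 = 8)
q = 49 (q = 7² = 49)
q + (-16 + Q*5) = 49 + (-16 + 16*5) = 49 + (-16 + 80) = 49 + 64 = 113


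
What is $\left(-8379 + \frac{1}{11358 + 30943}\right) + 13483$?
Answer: $\frac{215904305}{42301} \approx 5104.0$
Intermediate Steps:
$\left(-8379 + \frac{1}{11358 + 30943}\right) + 13483 = \left(-8379 + \frac{1}{42301}\right) + 13483 = - \frac{354440078}{42301} + 13483 = \frac{215904305}{42301}$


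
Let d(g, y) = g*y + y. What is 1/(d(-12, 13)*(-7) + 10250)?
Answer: 1/11251 ≈ 8.8881e-5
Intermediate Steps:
d(g, y) = y + g*y
1/(d(-12, 13)*(-7) + 10250) = 1/((13*(1 - 12))*(-7) + 10250) = 1/((13*(-11))*(-7) + 10250) = 1/(-143*(-7) + 10250) = 1/(1001 + 10250) = 1/11251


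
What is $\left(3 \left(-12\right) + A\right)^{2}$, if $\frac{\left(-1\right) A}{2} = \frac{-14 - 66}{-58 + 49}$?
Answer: $\frac{234256}{81} \approx 2892.1$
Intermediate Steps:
$A = - \frac{160}{9}$ ($A = - 2 \frac{-14 - 66}{-58 + 49} = - 2 \left(- \frac{80}{-9}\right) = - 2 \left(\left(-80\right) \left(- \frac{1}{9}\right)\right) = \left(-2\right) \frac{80}{9} = - \frac{160}{9} \approx -17.778$)
$\left(3 \left(-12\right) + A\right)^{2} = \left(3 \left(-12\right) - \frac{160}{9}\right)^{2} = \left(-36 - \frac{160}{9}\right)^{2} = \left(- \frac{484}{9}\right)^{2} = \frac{234256}{81}$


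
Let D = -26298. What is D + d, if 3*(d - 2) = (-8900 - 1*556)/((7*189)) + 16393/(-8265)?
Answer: -95856463571/3644865 ≈ -26299.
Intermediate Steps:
d = -3803801/3644865 (d = 2 + ((-8900 - 1*556)/((7*189)) + 16393/(-8265))/3 = 2 + ((-8900 - 556)/1323 + 16393*(-1/8265))/3 = 2 + (-9456*1/1323 - 16393/8265)/3 = 2 + (-3152/441 - 16393/8265)/3 = 2 + (⅓)*(-11093531/1214955) = 2 - 11093531/3644865 = -3803801/3644865 ≈ -1.0436)
D + d = -26298 - 3803801/3644865 = -95856463571/3644865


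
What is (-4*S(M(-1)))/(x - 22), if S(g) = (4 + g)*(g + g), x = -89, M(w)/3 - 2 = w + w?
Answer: 0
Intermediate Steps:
M(w) = 6 + 6*w (M(w) = 6 + 3*(w + w) = 6 + 3*(2*w) = 6 + 6*w)
S(g) = 2*g*(4 + g) (S(g) = (4 + g)*(2*g) = 2*g*(4 + g))
(-4*S(M(-1)))/(x - 22) = (-8*(6 + 6*(-1))*(4 + (6 + 6*(-1))))/(-89 - 22) = -8*(6 - 6)*(4 + (6 - 6))/(-111) = -8*0*(4 + 0)*(-1/111) = -8*0*4*(-1/111) = -4*0*(-1/111) = 0*(-1/111) = 0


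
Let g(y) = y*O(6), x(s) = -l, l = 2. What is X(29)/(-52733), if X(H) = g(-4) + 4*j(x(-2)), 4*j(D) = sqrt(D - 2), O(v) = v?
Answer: 24/52733 - 2*I/52733 ≈ 0.00045512 - 3.7927e-5*I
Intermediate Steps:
x(s) = -2 (x(s) = -1*2 = -2)
j(D) = sqrt(-2 + D)/4 (j(D) = sqrt(D - 2)/4 = sqrt(-2 + D)/4)
g(y) = 6*y (g(y) = y*6 = 6*y)
X(H) = -24 + 2*I (X(H) = 6*(-4) + 4*(sqrt(-2 - 2)/4) = -24 + 4*(sqrt(-4)/4) = -24 + 4*((2*I)/4) = -24 + 4*(I/2) = -24 + 2*I)
X(29)/(-52733) = (-24 + 2*I)/(-52733) = (-24 + 2*I)*(-1/52733) = 24/52733 - 2*I/52733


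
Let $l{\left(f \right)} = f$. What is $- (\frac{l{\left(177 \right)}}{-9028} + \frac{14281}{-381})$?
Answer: $\frac{128996305}{3439668} \approx 37.503$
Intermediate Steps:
$- (\frac{l{\left(177 \right)}}{-9028} + \frac{14281}{-381}) = - (\frac{177}{-9028} + \frac{14281}{-381}) = - (177 \left(- \frac{1}{9028}\right) + 14281 \left(- \frac{1}{381}\right)) = - (- \frac{177}{9028} - \frac{14281}{381}) = \left(-1\right) \left(- \frac{128996305}{3439668}\right) = \frac{128996305}{3439668}$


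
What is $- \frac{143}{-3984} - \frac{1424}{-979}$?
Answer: $\frac{65317}{43824} \approx 1.4904$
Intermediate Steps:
$- \frac{143}{-3984} - \frac{1424}{-979} = \left(-143\right) \left(- \frac{1}{3984}\right) - - \frac{16}{11} = \frac{143}{3984} + \frac{16}{11} = \frac{65317}{43824}$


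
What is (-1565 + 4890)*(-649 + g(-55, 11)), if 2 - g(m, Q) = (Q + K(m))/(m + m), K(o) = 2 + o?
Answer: -23677990/11 ≈ -2.1525e+6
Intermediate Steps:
g(m, Q) = 2 - (2 + Q + m)/(2*m) (g(m, Q) = 2 - (Q + (2 + m))/(m + m) = 2 - (2 + Q + m)/(2*m))
(-1565 + 4890)*(-649 + g(-55, 11)) = (-1565 + 4890)*(-649 + (1/2)*(-2 - 1*11 + 3*(-55))/(-55)) = 3325*(-649 + (1/2)*(-1/55)*(-2 - 11 - 165)) = 3325*(-649 + (1/2)*(-1/55)*(-178)) = 3325*(-649 + 89/55) = 3325*(-35606/55) = -23677990/11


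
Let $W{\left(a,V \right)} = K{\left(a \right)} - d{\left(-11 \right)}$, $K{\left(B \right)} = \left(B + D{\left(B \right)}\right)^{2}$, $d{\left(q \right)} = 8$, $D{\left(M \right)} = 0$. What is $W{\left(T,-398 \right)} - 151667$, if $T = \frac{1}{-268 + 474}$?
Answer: $- \frac{6436480299}{42436} \approx -1.5168 \cdot 10^{5}$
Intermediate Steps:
$K{\left(B \right)} = B^{2}$ ($K{\left(B \right)} = \left(B + 0\right)^{2} = B^{2}$)
$T = \frac{1}{206} \approx 0.0048544$
$W{\left(a,V \right)} = -8 + a^{2}$ ($W{\left(a,V \right)} = a^{2} - 8 = -8 + a^{2}$)
$W{\left(T,-398 \right)} - 151667 = \left(-8 + \left(\frac{1}{206}\right)^{2}\right) - 151667 = \left(-8 + \frac{1}{42436}\right) - 151667 = - \frac{339487}{42436} - 151667 = - \frac{6436480299}{42436}$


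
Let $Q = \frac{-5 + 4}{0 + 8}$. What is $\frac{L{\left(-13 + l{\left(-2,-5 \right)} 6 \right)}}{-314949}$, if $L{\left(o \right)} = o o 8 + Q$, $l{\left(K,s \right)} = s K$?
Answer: $- \frac{47125}{839864} \approx -0.05611$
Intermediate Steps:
$Q = - \frac{1}{8} \approx -0.125$
$l{\left(K,s \right)} = K s$
$L{\left(o \right)} = - \frac{1}{8} + 8 o^{2}$ ($L{\left(o \right)} = o o 8 - \frac{1}{8} = o^{2} \cdot 8 - \frac{1}{8} = 8 o^{2} - \frac{1}{8} = - \frac{1}{8} + 8 o^{2}$)
$\frac{L{\left(-13 + l{\left(-2,-5 \right)} 6 \right)}}{-314949} = \frac{- \frac{1}{8} + 8 \left(-13 + \left(-2\right) \left(-5\right) 6\right)^{2}}{-314949} = \left(- \frac{1}{8} + 8 \left(-13 + 10 \cdot 6\right)^{2}\right) \left(- \frac{1}{314949}\right) = \left(- \frac{1}{8} + 8 \left(-13 + 60\right)^{2}\right) \left(- \frac{1}{314949}\right) = \left(- \frac{1}{8} + 8 \cdot 47^{2}\right) \left(- \frac{1}{314949}\right) = \left(- \frac{1}{8} + 8 \cdot 2209\right) \left(- \frac{1}{314949}\right) = \left(- \frac{1}{8} + 17672\right) \left(- \frac{1}{314949}\right) = \frac{141375}{8} \left(- \frac{1}{314949}\right) = - \frac{47125}{839864}$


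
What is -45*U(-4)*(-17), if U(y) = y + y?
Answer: -6120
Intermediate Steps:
U(y) = 2*y
-45*U(-4)*(-17) = -90*(-4)*(-17) = -45*(-8)*(-17) = 360*(-17) = -6120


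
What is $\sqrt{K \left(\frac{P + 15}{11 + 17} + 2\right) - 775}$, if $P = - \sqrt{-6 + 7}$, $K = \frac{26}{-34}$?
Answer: $\frac{3 i \sqrt{99790}}{34} \approx 27.873 i$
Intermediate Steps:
$K = - \frac{13}{17}$ ($K = 26 \left(- \frac{1}{34}\right) = - \frac{13}{17} \approx -0.76471$)
$P = -1$ ($P = - \sqrt{1} = \left(-1\right) 1 = -1$)
$\sqrt{K \left(\frac{P + 15}{11 + 17} + 2\right) - 775} = \sqrt{- \frac{13 \left(\frac{-1 + 15}{11 + 17} + 2\right)}{17} - 775} = \sqrt{- \frac{13 \left(\frac{14}{28} + 2\right)}{17} - 775} = \sqrt{- \frac{13 \left(14 \cdot \frac{1}{28} + 2\right)}{17} - 775} = \sqrt{- \frac{13 \left(\frac{1}{2} + 2\right)}{17} - 775} = \sqrt{\left(- \frac{13}{17}\right) \frac{5}{2} - 775} = \sqrt{- \frac{65}{34} - 775} = \sqrt{- \frac{26415}{34}} = \frac{3 i \sqrt{99790}}{34}$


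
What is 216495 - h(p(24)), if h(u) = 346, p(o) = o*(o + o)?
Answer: 216149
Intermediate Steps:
p(o) = 2*o² (p(o) = o*(2*o) = 2*o²)
216495 - h(p(24)) = 216495 - 1*346 = 216495 - 346 = 216149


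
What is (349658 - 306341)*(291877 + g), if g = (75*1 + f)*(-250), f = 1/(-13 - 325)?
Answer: 1999451556396/169 ≈ 1.1831e+10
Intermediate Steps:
f = -1/338 (f = 1/(-338) = -1/338 ≈ -0.0029586)
g = -3168625/169 (g = (75*1 - 1/338)*(-250) = (75 - 1/338)*(-250) = (25349/338)*(-250) = -3168625/169 ≈ -18749.)
(349658 - 306341)*(291877 + g) = (349658 - 306341)*(291877 - 3168625/169) = 43317*(46158588/169) = 1999451556396/169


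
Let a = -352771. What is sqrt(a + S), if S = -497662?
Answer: I*sqrt(850433) ≈ 922.19*I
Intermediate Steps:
sqrt(a + S) = sqrt(-352771 - 497662) = sqrt(-850433) = I*sqrt(850433)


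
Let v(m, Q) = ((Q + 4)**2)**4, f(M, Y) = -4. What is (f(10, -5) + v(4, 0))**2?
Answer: 4294443024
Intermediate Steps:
v(m, Q) = (4 + Q)**8 (v(m, Q) = ((4 + Q)**2)**4 = (4 + Q)**8)
(f(10, -5) + v(4, 0))**2 = (-4 + (4 + 0)**8)**2 = (-4 + 4**8)**2 = (-4 + 65536)**2 = 65532**2 = 4294443024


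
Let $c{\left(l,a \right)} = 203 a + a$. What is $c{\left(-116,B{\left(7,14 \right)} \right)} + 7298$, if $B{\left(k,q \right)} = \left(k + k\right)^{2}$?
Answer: $47282$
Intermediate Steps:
$B{\left(k,q \right)} = 4 k^{2}$ ($B{\left(k,q \right)} = \left(2 k\right)^{2} = 4 k^{2}$)
$c{\left(l,a \right)} = 204 a$
$c{\left(-116,B{\left(7,14 \right)} \right)} + 7298 = 204 \cdot 4 \cdot 7^{2} + 7298 = 204 \cdot 4 \cdot 49 + 7298 = 204 \cdot 196 + 7298 = 39984 + 7298 = 47282$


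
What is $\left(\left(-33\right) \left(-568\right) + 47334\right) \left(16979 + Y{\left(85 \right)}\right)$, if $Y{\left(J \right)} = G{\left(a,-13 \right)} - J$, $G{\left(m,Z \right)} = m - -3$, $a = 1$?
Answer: $1116586044$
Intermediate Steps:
$G{\left(m,Z \right)} = 3 + m$ ($G{\left(m,Z \right)} = m + 3 = 3 + m$)
$Y{\left(J \right)} = 4 - J$ ($Y{\left(J \right)} = \left(3 + 1\right) - J = 4 - J$)
$\left(\left(-33\right) \left(-568\right) + 47334\right) \left(16979 + Y{\left(85 \right)}\right) = \left(\left(-33\right) \left(-568\right) + 47334\right) \left(16979 + \left(4 - 85\right)\right) = \left(18744 + 47334\right) \left(16979 + \left(4 - 85\right)\right) = 66078 \left(16979 - 81\right) = 66078 \cdot 16898 = 1116586044$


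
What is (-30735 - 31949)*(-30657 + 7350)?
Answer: 1460975988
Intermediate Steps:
(-30735 - 31949)*(-30657 + 7350) = -62684*(-23307) = 1460975988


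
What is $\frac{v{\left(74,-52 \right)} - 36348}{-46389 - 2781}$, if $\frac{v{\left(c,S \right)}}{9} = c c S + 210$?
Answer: $\frac{432871}{8195} \approx 52.821$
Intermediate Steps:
$v{\left(c,S \right)} = 1890 + 9 S c^{2}$ ($v{\left(c,S \right)} = 9 \left(c c S + 210\right) = 9 \left(c^{2} S + 210\right) = 9 \left(S c^{2} + 210\right) = 9 \left(210 + S c^{2}\right) = 1890 + 9 S c^{2}$)
$\frac{v{\left(74,-52 \right)} - 36348}{-46389 - 2781} = \frac{\left(1890 + 9 \left(-52\right) 74^{2}\right) - 36348}{-46389 - 2781} = \frac{\left(1890 + 9 \left(-52\right) 5476\right) - 36348}{-49170} = \left(\left(1890 - 2562768\right) - 36348\right) \left(- \frac{1}{49170}\right) = \left(-2560878 - 36348\right) \left(- \frac{1}{49170}\right) = \left(-2597226\right) \left(- \frac{1}{49170}\right) = \frac{432871}{8195}$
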